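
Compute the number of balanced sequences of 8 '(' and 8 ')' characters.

1430

With 8 pairs the number of balanced bracket strings is the Catalan number C_8.
C_8 = C(16,8)/9 = 12870/9 = 1430.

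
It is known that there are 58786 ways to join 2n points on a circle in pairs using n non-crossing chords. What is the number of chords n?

11

Non-crossing pairings of 2n points on a circle are counted by C_n, and C_11 = 58786.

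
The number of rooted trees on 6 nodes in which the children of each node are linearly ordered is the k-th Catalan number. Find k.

5

Rooted ordered (plane) trees on m nodes have m−1 edges and are counted by C_{m−1}; m = 6 gives C_5.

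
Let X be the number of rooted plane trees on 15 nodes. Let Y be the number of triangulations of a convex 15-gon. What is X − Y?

1931540

Rooted ordered (plane) trees on m nodes have m−1 edges and are counted by C_{m−1}; m = 15 gives C_14. So X = C_14 = 2674440.
Triangulations of a convex m-gon are counted by C_{m−2}; with m = 15 this is C_13. So Y = C_13 = 742900.
X − Y = 2674440 − 742900 = 1931540.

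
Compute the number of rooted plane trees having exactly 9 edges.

Rooted ordered trees with n edges are counted by C_n; here n = 9.
C_9 = C(18,9)/10 = 48620/10 = 4862.

4862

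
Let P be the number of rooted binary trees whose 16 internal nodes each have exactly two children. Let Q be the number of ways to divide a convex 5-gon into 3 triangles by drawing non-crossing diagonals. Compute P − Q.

Full binary trees with n internal nodes are counted by C_n; here n = 16. So P = C_16 = 35357670.
Triangulations of a convex m-gon are counted by C_{m−2}; with m = 5 this is C_3. So Q = C_3 = 5.
P − Q = 35357670 − 5 = 35357665.

35357665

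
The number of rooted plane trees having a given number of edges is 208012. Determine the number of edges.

Rooted ordered trees with n edges are counted by C_n; 208012 = C_12.

12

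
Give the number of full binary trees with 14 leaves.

742900

A full binary tree with L leaves has L−1 internal nodes and is counted by C_{L−1}; L = 14 gives C_13.
C_13 = 742900.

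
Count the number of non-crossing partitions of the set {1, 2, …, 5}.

42

Non-crossing partitions of an n-element set are counted by C_n; here n = 5.
C_5 = C(10,5)/6 = 252/6 = 42.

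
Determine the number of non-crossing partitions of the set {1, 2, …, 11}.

The non-crossing partitions of [11] form a lattice of size C_11.
C_11 = C_10 · 2(2·10+1)/(10+2) = 16796 · 42/12 = 58786.

58786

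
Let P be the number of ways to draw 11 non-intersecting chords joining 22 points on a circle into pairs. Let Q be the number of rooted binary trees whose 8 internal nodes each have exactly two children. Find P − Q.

Pairing 22 circle points by 11 non-crossing chords gives C_11 matchings. So P = C_11 = 58786.
The number of full binary trees on 8 internal nodes is the Catalan number C_8. So Q = C_8 = 1430.
P − Q = 58786 − 1430 = 57356.

57356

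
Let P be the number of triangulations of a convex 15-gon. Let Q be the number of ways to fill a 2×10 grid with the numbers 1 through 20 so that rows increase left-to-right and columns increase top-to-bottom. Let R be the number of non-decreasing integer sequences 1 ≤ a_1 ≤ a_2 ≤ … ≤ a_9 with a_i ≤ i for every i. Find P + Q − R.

754834

The number of triangulations of a 15-gon is the Catalan number C_13 (index = sides − 2). So P = C_13 = 742900.
Standard Young tableaux of shape 2×n are counted by C_n; here n = 10. So Q = C_10 = 16796.
Weakly increasing sequences with a_i ≤ i biject with Dyck paths of semilength 9, so there are C_9. So R = C_9 = 4862.
P + Q − R = 742900 + 16796 − 4862 = 754834.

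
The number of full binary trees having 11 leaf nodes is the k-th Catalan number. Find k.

A full binary tree with L leaves has L−1 internal nodes and is counted by C_{L−1}; L = 11 gives C_10.

10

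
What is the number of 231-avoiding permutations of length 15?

9694845

Permutations of [n] avoiding any single length-3 pattern are counted by C_n; here n = 15.
C_15 = C_14 · 2(2·14+1)/(14+2) = 2674440 · 58/16 = 9694845.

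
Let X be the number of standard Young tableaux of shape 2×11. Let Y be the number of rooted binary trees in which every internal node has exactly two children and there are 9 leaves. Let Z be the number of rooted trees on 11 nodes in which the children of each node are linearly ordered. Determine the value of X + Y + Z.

Standard Young tableaux of shape 2×n are counted by C_n; here n = 11. So X = C_11 = 58786.
Full binary trees with 9 leaves have 9−1 = 8 internal nodes, so there are C_8 of them. So Y = C_8 = 1430.
A rooted plane tree on 11 nodes has 10 edges, and such trees are counted by C_10. So Z = C_10 = 16796.
X + Y + Z = 58786 + 1430 + 16796 = 77012.

77012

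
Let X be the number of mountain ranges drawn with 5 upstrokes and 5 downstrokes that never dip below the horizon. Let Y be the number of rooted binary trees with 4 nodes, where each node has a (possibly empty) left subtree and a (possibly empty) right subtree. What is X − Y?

28

A Dyck path with 5 up-steps and 5 down-steps has semilength 5, so there are C_5 of them. So X = C_5 = 42.
There are C_n binary search tree shapes on n keys; with n = 4 that is C_4. So Y = C_4 = 14.
X − Y = 42 − 14 = 28.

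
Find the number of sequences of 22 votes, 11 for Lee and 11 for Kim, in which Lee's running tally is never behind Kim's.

58786

Ballot sequences with n votes each where one side never trails are Dyck words, counted by C_n; here n = 11.
C_11 = C(22,11)/12 = 705432/12 = 58786.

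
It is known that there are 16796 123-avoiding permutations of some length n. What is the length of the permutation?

Permutations of [n] avoiding a fixed length-3 pattern are counted by C_n. The Catalan number equal to 16796 is C_10.

10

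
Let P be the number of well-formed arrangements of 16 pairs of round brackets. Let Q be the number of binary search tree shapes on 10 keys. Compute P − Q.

With 16 pairs the number of balanced bracket strings is the Catalan number C_16. So P = C_16 = 35357670.
Binary trees (left/right distinguished) on n nodes are counted by C_n; here n = 10. So Q = C_10 = 16796.
P − Q = 35357670 − 16796 = 35340874.

35340874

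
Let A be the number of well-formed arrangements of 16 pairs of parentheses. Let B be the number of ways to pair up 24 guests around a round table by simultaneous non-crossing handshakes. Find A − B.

With 16 pairs the number of balanced bracket strings is the Catalan number C_16. So A = C_16 = 35357670.
With 24 = 2·12 people, non-crossing handshake pairings are non-crossing perfect matchings on a circle, counted by C_12. So B = C_12 = 208012.
A − B = 35357670 − 208012 = 35149658.

35149658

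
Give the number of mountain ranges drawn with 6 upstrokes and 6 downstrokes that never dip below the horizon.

132

A Dyck path with 6 up-steps and 6 down-steps has semilength 6, so there are C_6 of them.
C_6 = C(12,6)/7 = 924/7 = 132.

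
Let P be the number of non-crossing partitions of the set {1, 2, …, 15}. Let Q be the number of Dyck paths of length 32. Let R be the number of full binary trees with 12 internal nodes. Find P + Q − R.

The non-crossing partitions of [15] form a lattice of size C_15. So P = C_15 = 9694845.
Dyck paths of semilength n (length 2n) are counted by C_n; here n = 16. So Q = C_16 = 35357670.
The number of full binary trees on 12 internal nodes is the Catalan number C_12. So R = C_12 = 208012.
P + Q − R = 9694845 + 35357670 − 208012 = 44844503.

44844503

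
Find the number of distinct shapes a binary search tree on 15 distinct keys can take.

Rooted binary trees with 15 nodes (each child slot possibly empty) number C_15.
C_15 = C_14 · 2(2·14+1)/(14+2) = 2674440 · 58/16 = 9694845.

9694845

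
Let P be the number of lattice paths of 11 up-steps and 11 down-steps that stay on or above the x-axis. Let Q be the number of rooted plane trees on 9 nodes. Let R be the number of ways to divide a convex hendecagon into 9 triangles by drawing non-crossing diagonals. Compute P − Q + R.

Dyck paths of semilength n (length 2n) are counted by C_n; here n = 11. So P = C_11 = 58786.
Rooted ordered (plane) trees on m nodes have m−1 edges and are counted by C_{m−1}; m = 9 gives C_8. So Q = C_8 = 1430.
The number of triangulations of an 11-gon is the Catalan number C_9 (index = sides − 2). So R = C_9 = 4862.
P − Q + R = 58786 − 1430 + 4862 = 62218.

62218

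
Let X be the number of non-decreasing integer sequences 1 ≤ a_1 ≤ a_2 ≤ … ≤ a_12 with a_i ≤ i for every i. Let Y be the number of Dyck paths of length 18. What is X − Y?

203150

Weakly increasing sequences with a_i ≤ i biject with Dyck paths of semilength 12, so there are C_12. So X = C_12 = 208012.
Dyck paths of semilength n (length 2n) are counted by C_n; here n = 9. So Y = C_9 = 4862.
X − Y = 208012 − 4862 = 203150.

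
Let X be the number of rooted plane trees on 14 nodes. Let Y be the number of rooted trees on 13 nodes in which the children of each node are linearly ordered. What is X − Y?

Rooted ordered (plane) trees on m nodes have m−1 edges and are counted by C_{m−1}; m = 14 gives C_13. So X = C_13 = 742900.
A rooted plane tree on 13 nodes has 12 edges, and such trees are counted by C_12. So Y = C_12 = 208012.
X − Y = 742900 − 208012 = 534888.

534888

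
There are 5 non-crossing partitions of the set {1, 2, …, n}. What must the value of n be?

Non-crossing partitions of [n] are counted by C_n. Since C_3 = 5, the index is 3.

3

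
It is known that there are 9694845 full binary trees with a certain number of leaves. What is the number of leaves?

16

Full binary trees with L leaves are counted by C_{L−1}, and C_15 = 9694845.
So the index is 15, and the number of leaves is 15 + 1 = 16.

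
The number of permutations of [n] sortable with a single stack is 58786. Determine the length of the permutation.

11

Stack-sortable permutations of [n] are counted by C_n. The Catalan number equal to 58786 is C_11.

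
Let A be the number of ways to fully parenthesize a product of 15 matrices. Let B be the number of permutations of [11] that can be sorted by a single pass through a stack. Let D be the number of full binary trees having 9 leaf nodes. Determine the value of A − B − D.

Bracketing 15 factors into binary products is counted by C_{15−1} = C_14. So A = C_14 = 2674440.
Stack-sortable permutations are exactly the 231-avoiding ones, counted by C_n; here n = 11. So B = C_11 = 58786.
Full binary trees with 9 leaves have 9−1 = 8 internal nodes, so there are C_8 of them. So D = C_8 = 1430.
A − B − D = 2674440 − 58786 − 1430 = 2614224.

2614224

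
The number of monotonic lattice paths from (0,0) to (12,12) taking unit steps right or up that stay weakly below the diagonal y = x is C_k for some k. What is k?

12

Sub-diagonal monotone paths from (0,0) to (12,12) biject with Dyck paths of semilength 12, giving C_12.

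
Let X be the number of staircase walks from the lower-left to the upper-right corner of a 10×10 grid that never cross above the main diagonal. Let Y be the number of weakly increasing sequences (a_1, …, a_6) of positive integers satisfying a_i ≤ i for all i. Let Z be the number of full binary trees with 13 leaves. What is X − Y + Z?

Monotone paths in an n×n grid that stay weakly below the diagonal are counted by C_n; here n = 10. So X = C_10 = 16796.
Such sub-staircase sequences of length n are counted by C_n; here n = 6. So Y = C_6 = 132.
A full binary tree with L leaves has L−1 internal nodes and is counted by C_{L−1}; L = 13 gives C_12. So Z = C_12 = 208012.
X − Y + Z = 16796 − 132 + 208012 = 224676.

224676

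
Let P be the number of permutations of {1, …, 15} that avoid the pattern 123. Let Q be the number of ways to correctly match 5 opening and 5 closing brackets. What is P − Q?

9694803

For any fixed pattern of length 3, the pattern-avoiding permutations of [15] number C_15. So P = C_15 = 9694845.
With 5 pairs the number of balanced bracket strings is the Catalan number C_5. So Q = C_5 = 42.
P − Q = 9694845 − 42 = 9694803.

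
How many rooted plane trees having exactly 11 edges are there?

A rooted plane tree with 11 edges has 12 nodes, and the count is C_11.
C_11 = C_10 · 2(2·10+1)/(10+2) = 16796 · 42/12 = 58786.

58786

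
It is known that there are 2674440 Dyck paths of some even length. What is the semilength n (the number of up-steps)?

14

Dyck paths of semilength n are counted by C_n; 2674440 = C_14.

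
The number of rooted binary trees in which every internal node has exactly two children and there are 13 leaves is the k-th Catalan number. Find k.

A full binary tree with L leaves has L−1 internal nodes and is counted by C_{L−1}; L = 13 gives C_12.

12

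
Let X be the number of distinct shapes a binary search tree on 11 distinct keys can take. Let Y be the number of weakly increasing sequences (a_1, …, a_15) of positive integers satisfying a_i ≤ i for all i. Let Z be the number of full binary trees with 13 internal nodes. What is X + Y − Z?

9010731

There are C_n binary search tree shapes on n keys; with n = 11 that is C_11. So X = C_11 = 58786.
Such sub-staircase sequences of length n are counted by C_n; here n = 15. So Y = C_15 = 9694845.
The number of full binary trees on 13 internal nodes is the Catalan number C_13. So Z = C_13 = 742900.
X + Y − Z = 58786 + 9694845 − 742900 = 9010731.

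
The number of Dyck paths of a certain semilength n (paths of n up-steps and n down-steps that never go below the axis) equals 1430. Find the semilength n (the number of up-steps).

8

Dyck paths of semilength n are counted by C_n; 1430 = C_8.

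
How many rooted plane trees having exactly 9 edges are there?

A rooted plane tree with 9 edges has 10 nodes, and the count is C_9.
C_9 = C_8 · 2(2·8+1)/(8+2) = 1430 · 34/10 = 4862.

4862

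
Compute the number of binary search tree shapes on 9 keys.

4862

There are C_n binary search tree shapes on n keys; with n = 9 that is C_9.
C_9 = C(18,9)/10 = 48620/10 = 4862.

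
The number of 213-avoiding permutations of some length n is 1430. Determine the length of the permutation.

Permutations of [n] avoiding a fixed length-3 pattern are counted by C_n. Since C_8 = 1430, the index is 8.

8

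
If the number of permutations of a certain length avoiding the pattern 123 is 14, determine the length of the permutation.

4

Permutations of [n] avoiding a fixed length-3 pattern are counted by C_n. The Catalan number equal to 14 is C_4.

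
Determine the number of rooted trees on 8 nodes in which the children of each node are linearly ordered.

A rooted plane tree on 8 nodes has 7 edges, and such trees are counted by C_7.
C_7 = C(14,7)/8 = 3432/8 = 429.

429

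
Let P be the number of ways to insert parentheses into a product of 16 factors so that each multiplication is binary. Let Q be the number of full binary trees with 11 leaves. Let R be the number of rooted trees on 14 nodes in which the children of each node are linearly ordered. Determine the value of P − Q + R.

Ways to associate a product of 16 factors correspond to binary trees on 16 leaves, so the count is C_15. So P = C_15 = 9694845.
Full binary trees with 11 leaves have 11−1 = 10 internal nodes, so there are C_10 of them. So Q = C_10 = 16796.
A rooted plane tree on 14 nodes has 13 edges, and such trees are counted by C_13. So R = C_13 = 742900.
P − Q + R = 9694845 − 16796 + 742900 = 10420949.

10420949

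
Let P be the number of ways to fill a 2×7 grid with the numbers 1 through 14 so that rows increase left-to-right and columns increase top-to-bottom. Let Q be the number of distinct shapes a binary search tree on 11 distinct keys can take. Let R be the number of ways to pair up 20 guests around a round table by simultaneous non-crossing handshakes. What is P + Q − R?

42419

By the hook-length formula (or a Dyck-path bijection), SYT of shape 2×7 number C_7. So P = C_7 = 429.
Rooted binary trees with 11 nodes (each child slot possibly empty) number C_11. So Q = C_11 = 58786.
With 20 = 2·10 people, non-crossing handshake pairings are non-crossing perfect matchings on a circle, counted by C_10. So R = C_10 = 16796.
P + Q − R = 429 + 58786 − 16796 = 42419.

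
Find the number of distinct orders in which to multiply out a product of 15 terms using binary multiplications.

2674440

Bracketing 15 factors into binary products is counted by C_{15−1} = C_14.
C_14 = 2674440.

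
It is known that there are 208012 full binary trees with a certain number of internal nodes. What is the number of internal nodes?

Full binary trees with n internal nodes are counted by C_n, and C_12 = 208012.

12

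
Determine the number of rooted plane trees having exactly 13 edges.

742900

Rooted ordered trees with n edges are counted by C_n; here n = 13.
C_13 = C(26,13)/14 = 10400600/14 = 742900.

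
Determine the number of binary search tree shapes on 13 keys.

742900

Binary trees (left/right distinguished) on n nodes are counted by C_n; here n = 13.
C_13 = C_12 · 2(2·12+1)/(12+2) = 208012 · 50/14 = 742900.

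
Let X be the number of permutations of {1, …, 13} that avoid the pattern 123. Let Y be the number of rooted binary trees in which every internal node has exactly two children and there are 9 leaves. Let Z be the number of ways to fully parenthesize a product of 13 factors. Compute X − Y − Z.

533458

Permutations of [n] avoiding any single length-3 pattern are counted by C_n; here n = 13. So X = C_13 = 742900.
A full binary tree with L leaves has L−1 internal nodes and is counted by C_{L−1}; L = 9 gives C_8. So Y = C_8 = 1430.
Bracketing 13 factors into binary products is counted by C_{13−1} = C_12. So Z = C_12 = 208012.
X − Y − Z = 742900 − 1430 − 208012 = 533458.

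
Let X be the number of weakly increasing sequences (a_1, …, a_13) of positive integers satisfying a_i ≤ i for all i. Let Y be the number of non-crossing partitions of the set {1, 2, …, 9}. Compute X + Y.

747762

Such sub-staircase sequences of length n are counted by C_n; here n = 13. So X = C_13 = 742900.
The non-crossing partitions of [9] form a lattice of size C_9. So Y = C_9 = 4862.
X + Y = 742900 + 4862 = 747762.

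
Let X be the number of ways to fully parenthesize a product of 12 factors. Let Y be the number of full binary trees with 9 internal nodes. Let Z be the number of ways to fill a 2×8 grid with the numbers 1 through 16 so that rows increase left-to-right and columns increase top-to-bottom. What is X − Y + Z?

55354

Ways to associate a product of 12 factors correspond to binary trees on 12 leaves, so the count is C_11. So X = C_11 = 58786.
Full binary trees with n internal nodes are counted by C_n; here n = 9. So Y = C_9 = 4862.
By the hook-length formula (or a Dyck-path bijection), SYT of shape 2×8 number C_8. So Z = C_8 = 1430.
X − Y + Z = 58786 − 4862 + 1430 = 55354.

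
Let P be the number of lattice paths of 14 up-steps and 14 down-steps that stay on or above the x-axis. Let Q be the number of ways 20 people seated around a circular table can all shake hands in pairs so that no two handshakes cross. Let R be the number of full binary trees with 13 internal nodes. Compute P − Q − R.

1914744

Dyck paths of semilength n (length 2n) are counted by C_n; here n = 14. So P = C_14 = 2674440.
Non-crossing handshake pairings of 2n people are counted by C_n; 20 people gives n = 10. So Q = C_10 = 16796.
The number of full binary trees on 13 internal nodes is the Catalan number C_13. So R = C_13 = 742900.
P − Q − R = 2674440 − 16796 − 742900 = 1914744.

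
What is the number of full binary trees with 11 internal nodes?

Full binary trees with n internal nodes are counted by C_n; here n = 11.
C_11 = C(22,11)/12 = 705432/12 = 58786.

58786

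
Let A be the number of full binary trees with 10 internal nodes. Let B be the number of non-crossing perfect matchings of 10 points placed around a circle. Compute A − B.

16754

The number of full binary trees on 10 internal nodes is the Catalan number C_10. So A = C_10 = 16796.
Pairing 10 circle points by 5 non-crossing chords gives C_5 matchings. So B = C_5 = 42.
A − B = 16796 − 42 = 16754.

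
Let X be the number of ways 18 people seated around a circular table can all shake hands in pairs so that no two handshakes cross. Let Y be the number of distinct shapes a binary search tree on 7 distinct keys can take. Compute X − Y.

4433

With 18 = 2·9 people, non-crossing handshake pairings are non-crossing perfect matchings on a circle, counted by C_9. So X = C_9 = 4862.
There are C_n binary search tree shapes on n keys; with n = 7 that is C_7. So Y = C_7 = 429.
X − Y = 4862 − 429 = 4433.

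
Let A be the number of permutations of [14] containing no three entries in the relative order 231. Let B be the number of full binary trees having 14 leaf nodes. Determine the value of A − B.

Permutations of [n] avoiding any single length-3 pattern are counted by C_n; here n = 14. So A = C_14 = 2674440.
A full binary tree with L leaves has L−1 internal nodes and is counted by C_{L−1}; L = 14 gives C_13. So B = C_13 = 742900.
A − B = 2674440 − 742900 = 1931540.

1931540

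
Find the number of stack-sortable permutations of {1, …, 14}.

By Knuth's characterisation, the stack-sortable permutations of length 14 are the 231-avoiders, numbering C_14.
C_14 = 2674440.

2674440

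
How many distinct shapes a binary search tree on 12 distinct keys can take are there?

208012

Binary trees (left/right distinguished) on n nodes are counted by C_n; here n = 12.
C_12 = 208012.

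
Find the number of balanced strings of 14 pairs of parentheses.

Balanced strings of n pairs of brackets are counted by C_n; here n = 14.
C_14 = C(28,14)/15 = 40116600/15 = 2674440.

2674440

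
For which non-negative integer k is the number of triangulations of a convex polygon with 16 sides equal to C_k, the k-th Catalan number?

14

The number of triangulations of a 16-gon is the Catalan number C_14 (index = sides − 2).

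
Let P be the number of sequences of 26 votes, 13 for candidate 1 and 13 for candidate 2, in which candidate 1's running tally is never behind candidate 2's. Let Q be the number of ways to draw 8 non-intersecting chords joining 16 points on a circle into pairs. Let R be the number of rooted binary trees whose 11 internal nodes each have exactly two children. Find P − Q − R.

682684

Ballot sequences with n votes each where one side never trails are Dyck words, counted by C_n; here n = 13. So P = C_13 = 742900.
Pairing 16 circle points by 8 non-crossing chords gives C_8 matchings. So Q = C_8 = 1430.
The number of full binary trees on 11 internal nodes is the Catalan number C_11. So R = C_11 = 58786.
P − Q − R = 742900 − 1430 − 58786 = 682684.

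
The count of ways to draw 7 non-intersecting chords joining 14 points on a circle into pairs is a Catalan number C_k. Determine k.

7

Non-crossing perfect matchings of 2n points on a circle are counted by C_n; with 14 points, n = 7.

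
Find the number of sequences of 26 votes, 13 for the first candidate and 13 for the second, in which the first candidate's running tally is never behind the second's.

Reading a vote for the leader as '(' and for the other as ')' turns such a sequence into a balanced string of 13 pairs, so the count is C_13.
C_13 = C_12 · 2(2·12+1)/(12+2) = 208012 · 50/14 = 742900.

742900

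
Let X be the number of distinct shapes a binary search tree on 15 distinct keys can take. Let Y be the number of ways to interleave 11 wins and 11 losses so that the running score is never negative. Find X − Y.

9636059

There are C_n binary search tree shapes on n keys; with n = 15 that is C_15. So X = C_15 = 9694845.
Ballot sequences with n votes each where one side never trails are Dyck words, counted by C_n; here n = 11. So Y = C_11 = 58786.
X − Y = 9694845 − 58786 = 9636059.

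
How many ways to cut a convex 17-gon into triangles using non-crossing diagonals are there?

9694845

A convex 17-gon is triangulated into 15 triangles, and the number of such triangulations is the Catalan number C_{17−2} = C_15.
C_15 = 9694845.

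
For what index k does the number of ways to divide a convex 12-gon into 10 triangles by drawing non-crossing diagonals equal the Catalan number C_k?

10

Triangulations of a convex m-gon are counted by C_{m−2}; with m = 12 this is C_10.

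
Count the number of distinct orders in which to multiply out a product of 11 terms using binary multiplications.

16796

Parenthesizations of m factors correspond to full binary trees with m leaves, counted by C_{m−1}; m = 11 gives C_10.
C_10 = 16796.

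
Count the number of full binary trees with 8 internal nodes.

The number of full binary trees on 8 internal nodes is the Catalan number C_8.
C_8 = C_7 · 2(2·7+1)/(7+2) = 429 · 30/9 = 1430.

1430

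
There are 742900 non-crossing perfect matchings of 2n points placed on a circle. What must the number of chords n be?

Non-crossing pairings of 2n points on a circle are counted by C_n. The Catalan number equal to 742900 is C_13.

13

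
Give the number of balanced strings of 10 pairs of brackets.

16796

With 10 pairs the number of balanced bracket strings is the Catalan number C_10.
C_10 = C_9 · 2(2·9+1)/(9+2) = 4862 · 38/11 = 16796.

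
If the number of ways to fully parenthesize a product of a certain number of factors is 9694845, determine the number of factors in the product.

Parenthesizations of m factors are counted by C_{m−1}, and C_15 = 9694845.
So the index is 15, and the number of factors is 15 + 1 = 16.

16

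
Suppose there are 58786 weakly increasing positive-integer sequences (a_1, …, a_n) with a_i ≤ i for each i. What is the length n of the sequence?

Such sub-staircase sequences of length n are counted by C_n; 58786 = C_11.

11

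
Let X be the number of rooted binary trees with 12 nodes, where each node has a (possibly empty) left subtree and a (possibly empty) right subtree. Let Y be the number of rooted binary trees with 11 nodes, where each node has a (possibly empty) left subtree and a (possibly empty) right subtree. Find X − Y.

149226

Binary trees (left/right distinguished) on n nodes are counted by C_n; here n = 12. So X = C_12 = 208012.
There are C_n binary search tree shapes on n keys; with n = 11 that is C_11. So Y = C_11 = 58786.
X − Y = 208012 − 58786 = 149226.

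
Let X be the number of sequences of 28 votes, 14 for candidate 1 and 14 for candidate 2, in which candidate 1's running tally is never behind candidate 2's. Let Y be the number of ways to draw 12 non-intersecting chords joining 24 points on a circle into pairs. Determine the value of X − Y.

2466428

Ballot sequences with n votes each where one side never trails are Dyck words, counted by C_n; here n = 14. So X = C_14 = 2674440.
Pairing 24 circle points by 12 non-crossing chords gives C_12 matchings. So Y = C_12 = 208012.
X − Y = 2674440 − 208012 = 2466428.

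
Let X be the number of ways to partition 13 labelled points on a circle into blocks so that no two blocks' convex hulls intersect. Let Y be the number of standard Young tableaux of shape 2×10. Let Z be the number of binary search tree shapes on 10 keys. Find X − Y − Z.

709308

Non-crossing partitions of an n-element set are counted by C_n; here n = 13. So X = C_13 = 742900.
Standard Young tableaux of shape 2×n are counted by C_n; here n = 10. So Y = C_10 = 16796.
There are C_n binary search tree shapes on n keys; with n = 10 that is C_10. So Z = C_10 = 16796.
X − Y − Z = 742900 − 16796 − 16796 = 709308.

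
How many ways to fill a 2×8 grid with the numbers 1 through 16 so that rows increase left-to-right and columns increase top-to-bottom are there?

1430

By the hook-length formula (or a Dyck-path bijection), SYT of shape 2×8 number C_8.
C_8 = 1430.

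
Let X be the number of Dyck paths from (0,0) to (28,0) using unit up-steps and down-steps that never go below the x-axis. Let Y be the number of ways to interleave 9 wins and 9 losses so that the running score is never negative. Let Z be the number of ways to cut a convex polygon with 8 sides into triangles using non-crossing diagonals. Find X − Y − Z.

Paths of 14 up- and 14 down-steps that never dip below the axis are Dyck paths; their count is C_14. So X = C_14 = 2674440.
Reading a vote for the leader as '(' and for the other as ')' turns such a sequence into a balanced string of 9 pairs, so the count is C_9. So Y = C_9 = 4862.
A convex 8-gon is triangulated into 6 triangles, and the number of such triangulations is the Catalan number C_{8−2} = C_6. So Z = C_6 = 132.
X − Y − Z = 2674440 − 4862 − 132 = 2669446.

2669446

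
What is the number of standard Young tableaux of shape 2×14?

Standard Young tableaux of shape 2×n are counted by C_n; here n = 14.
C_14 = C_13 · 2(2·13+1)/(13+2) = 742900 · 54/15 = 2674440.

2674440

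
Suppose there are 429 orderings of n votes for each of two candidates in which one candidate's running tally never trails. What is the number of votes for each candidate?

Such ballot sequences with n votes each are counted by C_n. Since C_7 = 429, the index is 7.

7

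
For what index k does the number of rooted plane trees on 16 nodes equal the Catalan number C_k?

A rooted plane tree on 16 nodes has 15 edges, and such trees are counted by C_15.

15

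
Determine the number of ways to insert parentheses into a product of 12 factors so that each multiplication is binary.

58786

Bracketing 12 factors into binary products is counted by C_{12−1} = C_11.
C_11 = C(22,11)/12 = 705432/12 = 58786.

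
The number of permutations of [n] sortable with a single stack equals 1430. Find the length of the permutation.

8

Stack-sortable permutations of [n] are counted by C_n. Since C_8 = 1430, the index is 8.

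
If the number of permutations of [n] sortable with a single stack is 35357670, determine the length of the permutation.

Stack-sortable permutations of [n] are counted by C_n, and C_16 = 35357670.

16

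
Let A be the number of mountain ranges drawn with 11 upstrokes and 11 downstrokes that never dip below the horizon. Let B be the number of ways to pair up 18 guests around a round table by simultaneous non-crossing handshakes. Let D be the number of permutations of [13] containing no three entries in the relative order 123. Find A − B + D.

A Dyck path with 11 up-steps and 11 down-steps has semilength 11, so there are C_11 of them. So A = C_11 = 58786.
With 18 = 2·9 people, non-crossing handshake pairings are non-crossing perfect matchings on a circle, counted by C_9. So B = C_9 = 4862.
Permutations of [n] avoiding any single length-3 pattern are counted by C_n; here n = 13. So D = C_13 = 742900.
A − B + D = 58786 − 4862 + 742900 = 796824.

796824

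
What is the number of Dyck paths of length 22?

A Dyck path with 11 up-steps and 11 down-steps has semilength 11, so there are C_11 of them.
C_11 = C(22,11)/12 = 705432/12 = 58786.

58786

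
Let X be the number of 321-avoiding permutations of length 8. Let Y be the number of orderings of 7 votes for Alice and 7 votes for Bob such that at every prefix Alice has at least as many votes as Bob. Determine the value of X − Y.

Permutations of [n] avoiding any single length-3 pattern are counted by C_n; here n = 8. So X = C_8 = 1430.
Reading a vote for the leader as '(' and for the other as ')' turns such a sequence into a balanced string of 7 pairs, so the count is C_7. So Y = C_7 = 429.
X − Y = 1430 − 429 = 1001.

1001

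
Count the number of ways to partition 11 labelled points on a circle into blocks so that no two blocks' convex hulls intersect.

The non-crossing partitions of [11] form a lattice of size C_11.
C_11 = C(22,11)/12 = 705432/12 = 58786.

58786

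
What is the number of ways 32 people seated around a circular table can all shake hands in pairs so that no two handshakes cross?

35357670

With 32 = 2·16 people, non-crossing handshake pairings are non-crossing perfect matchings on a circle, counted by C_16.
C_16 = 35357670.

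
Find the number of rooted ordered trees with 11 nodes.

16796

Rooted ordered (plane) trees on m nodes have m−1 edges and are counted by C_{m−1}; m = 11 gives C_10.
C_10 = C(20,10)/11 = 184756/11 = 16796.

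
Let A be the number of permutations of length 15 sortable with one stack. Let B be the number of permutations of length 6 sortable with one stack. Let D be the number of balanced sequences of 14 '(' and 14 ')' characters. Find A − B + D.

12369153

By Knuth's characterisation, the stack-sortable permutations of length 15 are the 231-avoiders, numbering C_15. So A = C_15 = 9694845.
Stack-sortable permutations are exactly the 231-avoiding ones, counted by C_n; here n = 6. So B = C_6 = 132.
Balanced strings of n pairs of brackets are counted by C_n; here n = 14. So D = C_14 = 2674440.
A − B + D = 9694845 − 132 + 2674440 = 12369153.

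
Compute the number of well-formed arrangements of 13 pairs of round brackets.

A balanced arrangement of 13 bracket pairs is a Dyck word of semilength 13, so the count is C_13.
C_13 = 742900.

742900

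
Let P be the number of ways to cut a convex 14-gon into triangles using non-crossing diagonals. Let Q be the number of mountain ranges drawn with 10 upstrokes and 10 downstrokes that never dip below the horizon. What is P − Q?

Triangulations of a convex m-gon are counted by C_{m−2}; with m = 14 this is C_12. So P = C_12 = 208012.
Paths of 10 up- and 10 down-steps that never dip below the axis are Dyck paths; their count is C_10. So Q = C_10 = 16796.
P − Q = 208012 − 16796 = 191216.

191216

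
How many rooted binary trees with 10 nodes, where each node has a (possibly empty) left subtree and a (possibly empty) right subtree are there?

16796

Binary trees (left/right distinguished) on n nodes are counted by C_n; here n = 10.
C_10 = C(20,10)/11 = 184756/11 = 16796.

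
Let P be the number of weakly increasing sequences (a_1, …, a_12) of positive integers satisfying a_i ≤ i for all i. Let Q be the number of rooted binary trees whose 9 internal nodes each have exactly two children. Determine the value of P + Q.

212874

Weakly increasing sequences with a_i ≤ i biject with Dyck paths of semilength 12, so there are C_12. So P = C_12 = 208012.
The number of full binary trees on 9 internal nodes is the Catalan number C_9. So Q = C_9 = 4862.
P + Q = 208012 + 4862 = 212874.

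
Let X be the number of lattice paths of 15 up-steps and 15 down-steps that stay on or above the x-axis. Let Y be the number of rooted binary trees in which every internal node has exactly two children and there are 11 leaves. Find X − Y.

Paths of 15 up- and 15 down-steps that never dip below the axis are Dyck paths; their count is C_15. So X = C_15 = 9694845.
A full binary tree with L leaves has L−1 internal nodes and is counted by C_{L−1}; L = 11 gives C_10. So Y = C_10 = 16796.
X − Y = 9694845 − 16796 = 9678049.

9678049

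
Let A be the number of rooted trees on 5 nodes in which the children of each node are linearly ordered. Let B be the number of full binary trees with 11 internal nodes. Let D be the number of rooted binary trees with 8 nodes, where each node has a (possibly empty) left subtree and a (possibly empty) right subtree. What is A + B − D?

57370

Rooted ordered (plane) trees on m nodes have m−1 edges and are counted by C_{m−1}; m = 5 gives C_4. So A = C_4 = 14.
Full binary trees with n internal nodes are counted by C_n; here n = 11. So B = C_11 = 58786.
Rooted binary trees with 8 nodes (each child slot possibly empty) number C_8. So D = C_8 = 1430.
A + B − D = 14 + 58786 − 1430 = 57370.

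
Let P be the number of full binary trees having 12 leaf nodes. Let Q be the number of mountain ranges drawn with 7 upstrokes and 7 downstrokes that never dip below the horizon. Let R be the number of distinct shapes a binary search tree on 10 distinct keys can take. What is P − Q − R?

A full binary tree with L leaves has L−1 internal nodes and is counted by C_{L−1}; L = 12 gives C_11. So P = C_11 = 58786.
Dyck paths of semilength n (length 2n) are counted by C_n; here n = 7. So Q = C_7 = 429.
Rooted binary trees with 10 nodes (each child slot possibly empty) number C_10. So R = C_10 = 16796.
P − Q − R = 58786 − 429 − 16796 = 41561.

41561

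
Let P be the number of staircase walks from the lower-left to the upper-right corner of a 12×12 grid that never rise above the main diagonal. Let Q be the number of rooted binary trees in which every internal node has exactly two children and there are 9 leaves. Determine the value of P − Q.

Monotone paths in an n×n grid that stay weakly below the diagonal are counted by C_n; here n = 12. So P = C_12 = 208012.
Full binary trees with 9 leaves have 9−1 = 8 internal nodes, so there are C_8 of them. So Q = C_8 = 1430.
P − Q = 208012 − 1430 = 206582.

206582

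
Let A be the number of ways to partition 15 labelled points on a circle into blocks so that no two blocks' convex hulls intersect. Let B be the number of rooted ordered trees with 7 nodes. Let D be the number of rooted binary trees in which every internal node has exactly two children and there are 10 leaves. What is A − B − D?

9689851

Non-crossing partitions of an n-element set are counted by C_n; here n = 15. So A = C_15 = 9694845.
A rooted plane tree on 7 nodes has 6 edges, and such trees are counted by C_6. So B = C_6 = 132.
A full binary tree with L leaves has L−1 internal nodes and is counted by C_{L−1}; L = 10 gives C_9. So D = C_9 = 4862.
A − B − D = 9694845 − 132 − 4862 = 9689851.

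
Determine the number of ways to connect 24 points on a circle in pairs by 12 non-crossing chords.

208012

Pairing 24 circle points by 12 non-crossing chords gives C_12 matchings.
C_12 = 208012.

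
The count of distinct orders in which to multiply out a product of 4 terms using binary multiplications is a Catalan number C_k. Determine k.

3

Ways to associate a product of 4 factors correspond to binary trees on 4 leaves, so the count is C_3.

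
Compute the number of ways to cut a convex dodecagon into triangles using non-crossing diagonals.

Triangulations of a convex m-gon are counted by C_{m−2}; with m = 12 this is C_10.
C_10 = 16796.

16796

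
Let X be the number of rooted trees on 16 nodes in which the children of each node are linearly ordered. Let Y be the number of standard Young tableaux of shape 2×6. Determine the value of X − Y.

Rooted ordered (plane) trees on m nodes have m−1 edges and are counted by C_{m−1}; m = 16 gives C_15. So X = C_15 = 9694845.
By the hook-length formula (or a Dyck-path bijection), SYT of shape 2×6 number C_6. So Y = C_6 = 132.
X − Y = 9694845 − 132 = 9694713.

9694713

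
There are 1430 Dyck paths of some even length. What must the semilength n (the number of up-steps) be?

Dyck paths of semilength n are counted by C_n. Since C_8 = 1430, the index is 8.

8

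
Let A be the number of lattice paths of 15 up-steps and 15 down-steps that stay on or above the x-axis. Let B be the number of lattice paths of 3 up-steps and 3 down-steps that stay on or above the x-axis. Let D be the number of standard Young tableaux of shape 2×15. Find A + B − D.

Dyck paths of semilength n (length 2n) are counted by C_n; here n = 15. So A = C_15 = 9694845.
Dyck paths of semilength n (length 2n) are counted by C_n; here n = 3. So B = C_3 = 5.
By the hook-length formula (or a Dyck-path bijection), SYT of shape 2×15 number C_15. So D = C_15 = 9694845.
A + B − D = 9694845 + 5 − 9694845 = 5.

5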